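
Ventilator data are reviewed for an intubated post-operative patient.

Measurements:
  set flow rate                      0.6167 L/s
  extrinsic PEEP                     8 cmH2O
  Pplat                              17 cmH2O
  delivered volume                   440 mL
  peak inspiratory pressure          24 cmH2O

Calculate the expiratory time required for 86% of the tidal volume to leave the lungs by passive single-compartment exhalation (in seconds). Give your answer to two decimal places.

R = (PIP − Pplat)/V̇ = (24 − 17) / 0.6167 = 7.0/0.6167 = 11.351 cmH2O·s/L.
C = Vt/(Pplat − PEEP) = 440.0 / (17 − 8) = 440.0/9.0 = 48.889 mL/cmH2O.
τ = R × C = 11.351 × 0.04889 L/cmH2O = 0.555 s.
t = −τ·ln(1 − 0.86) = −0.555·ln(0.14) = 1.091 s.

1.09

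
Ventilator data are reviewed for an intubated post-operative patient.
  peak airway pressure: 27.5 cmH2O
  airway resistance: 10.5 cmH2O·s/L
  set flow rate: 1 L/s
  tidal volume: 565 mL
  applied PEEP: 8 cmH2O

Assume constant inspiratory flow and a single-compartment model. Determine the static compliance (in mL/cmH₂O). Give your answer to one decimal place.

62.8

Equation of motion (constant flow): PIP = Vt/C + R·V̇ + PEEP.
Vt/C = PIP − R·V̇ − PEEP = 27.5 − 10.5×1 − 8 = 27.5 − 10.5 − 8 = 9.0 cmH2O.
C = Vt / 9.0 = 565 / 9.0 = 62.778 mL/cmH2O.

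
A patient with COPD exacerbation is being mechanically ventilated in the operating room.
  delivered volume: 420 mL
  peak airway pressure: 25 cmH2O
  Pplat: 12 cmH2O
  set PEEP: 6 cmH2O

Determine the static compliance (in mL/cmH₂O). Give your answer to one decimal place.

Cstat = Vt / (Pplat − PEEP) = 420 / (12 − 6) = 420 / 6.0 = 70.0 mL/cmH2O.

70.0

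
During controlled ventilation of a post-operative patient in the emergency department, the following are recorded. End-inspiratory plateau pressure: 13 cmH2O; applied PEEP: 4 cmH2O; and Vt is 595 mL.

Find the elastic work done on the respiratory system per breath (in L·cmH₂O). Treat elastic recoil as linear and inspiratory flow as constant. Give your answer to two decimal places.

2.68

Elastic work ≈ ½ × (Pplat − PEEP) × Vt = 0.5 × (13 − 4) × 0.595 L = 0.5 × 9.0 × 0.595 = 2.678 L·cmH2O.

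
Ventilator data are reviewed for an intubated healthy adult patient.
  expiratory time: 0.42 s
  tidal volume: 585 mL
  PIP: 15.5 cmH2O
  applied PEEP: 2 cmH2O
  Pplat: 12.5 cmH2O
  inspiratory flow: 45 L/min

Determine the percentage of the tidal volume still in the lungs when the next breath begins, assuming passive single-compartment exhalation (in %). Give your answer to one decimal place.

15.2

Flow: 45 L/min ÷ 60 = 0.75 L/s.
R = (PIP − Pplat)/V̇ = (15.5 − 12.5) / 0.75 = 3.0/0.75 = 4.0 cmH2O·s/L.
C = Vt/(Pplat − PEEP) = 585.0 / (12.5 − 2) = 585.0/10.5 = 55.714 mL/cmH2O.
τ = R × C = 4.0 × 0.05571 L/cmH2O = 0.2228 s.
Fraction remaining at end-expiration = e^(−Te/τ) = e^(−0.42/0.2228) = 0.1518 → 15.18%.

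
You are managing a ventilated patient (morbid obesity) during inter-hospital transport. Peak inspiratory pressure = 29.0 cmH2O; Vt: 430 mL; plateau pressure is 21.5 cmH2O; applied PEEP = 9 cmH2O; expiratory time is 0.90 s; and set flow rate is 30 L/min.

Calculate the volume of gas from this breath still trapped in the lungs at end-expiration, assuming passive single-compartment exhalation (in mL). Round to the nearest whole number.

75

Flow: 30 L/min ÷ 60 = 0.5 L/s.
R = (PIP − Pplat)/V̇ = (29.0 − 21.5) / 0.5 = 7.5/0.5 = 15.0 cmH2O·s/L.
C = Vt/(Pplat − PEEP) = 430.0 / (21.5 − 9) = 430.0/12.5 = 34.4 mL/cmH2O.
τ = R × C = 15.0 × 0.0344 L/cmH2O = 0.516 s.
Fraction remaining = e^(−Te/τ) = e^(−0.90/0.516) = 0.1748.
Trapped volume = 430.0 × 0.1748 = 75.164 mL.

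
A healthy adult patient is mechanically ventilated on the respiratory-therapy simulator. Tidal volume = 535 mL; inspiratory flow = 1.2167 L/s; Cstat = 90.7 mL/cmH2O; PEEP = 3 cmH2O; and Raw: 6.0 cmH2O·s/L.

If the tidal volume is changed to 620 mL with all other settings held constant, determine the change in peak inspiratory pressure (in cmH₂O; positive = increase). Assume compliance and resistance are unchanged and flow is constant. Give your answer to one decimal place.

PIP = Vt/C + R·V̇ + PEEP (constant-flow equation of motion).
Only the elastic term changes: ΔPIP = ΔVt / C = (620 − 535) / 90.7 = 0.9372 cmH2O.

0.9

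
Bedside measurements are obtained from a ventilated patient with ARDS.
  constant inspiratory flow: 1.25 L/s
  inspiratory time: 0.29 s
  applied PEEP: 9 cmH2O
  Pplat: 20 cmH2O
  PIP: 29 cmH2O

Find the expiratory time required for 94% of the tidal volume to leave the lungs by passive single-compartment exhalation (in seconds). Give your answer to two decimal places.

0.67

Vt = flow × Ti = 1.25 L/s × 0.29 s × 1000 mL/L = 362.5 mL.
R = (PIP − Pplat)/V̇ = (29 − 20) / 1.25 = 9.0/1.25 = 7.2 cmH2O·s/L.
C = Vt/(Pplat − PEEP) = 362.5 / (20 − 9) = 362.5/11.0 = 32.955 mL/cmH2O.
τ = R × C = 7.2 × 0.03296 L/cmH2O = 0.2373 s.
t = −τ·ln(1 − 0.94) = −0.2373·ln(0.06) = 0.6676 s.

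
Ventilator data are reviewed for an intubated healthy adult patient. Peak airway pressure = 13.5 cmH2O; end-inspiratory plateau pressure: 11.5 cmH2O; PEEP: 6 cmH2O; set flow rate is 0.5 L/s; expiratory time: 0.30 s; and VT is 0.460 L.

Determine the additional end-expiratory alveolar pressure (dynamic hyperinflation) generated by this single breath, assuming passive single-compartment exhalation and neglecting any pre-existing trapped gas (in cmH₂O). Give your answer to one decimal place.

R = (PIP − Pplat)/V̇ = (13.5 − 11.5) / 0.5 = 2.0/0.5 = 4.0 cmH2O·s/L.
C = Vt/(Pplat − PEEP) = 460.0 / (11.5 − 6) = 460.0/5.5 = 83.636 mL/cmH2O.
τ = R × C = 4.0 × 0.08364 L/cmH2O = 0.3346 s.
Fraction remaining = e^(−Te/τ) = e^(−0.30/0.3346) = 0.408; trapped volume = 460.0 × 0.408 = 187.68 mL.
Additional alveolar pressure from trapping ≈ V_trapped / C = 187.68 / 83.636 = 2.244 cmH2O.

2.2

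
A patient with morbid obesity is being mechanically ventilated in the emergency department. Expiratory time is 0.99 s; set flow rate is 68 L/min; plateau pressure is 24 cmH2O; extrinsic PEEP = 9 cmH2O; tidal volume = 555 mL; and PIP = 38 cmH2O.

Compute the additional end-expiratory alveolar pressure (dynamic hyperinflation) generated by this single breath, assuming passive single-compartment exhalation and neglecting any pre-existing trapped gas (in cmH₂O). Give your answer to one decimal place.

Flow: 68 L/min ÷ 60 = 1.1333 L/s.
R = (PIP − Pplat)/V̇ = (38 − 24) / 1.1333 = 14.0/1.1333 = 12.353 cmH2O·s/L.
C = Vt/(Pplat − PEEP) = 555.0 / (24 − 9) = 555.0/15.0 = 37.0 mL/cmH2O.
τ = R × C = 12.353 × 0.037 L/cmH2O = 0.4571 s.
Fraction remaining = e^(−Te/τ) = e^(−0.99/0.4571) = 0.1147; trapped volume = 555.0 × 0.1147 = 63.659 mL.
Additional alveolar pressure from trapping ≈ V_trapped / C = 63.659 / 37.0 = 1.721 cmH2O.

1.7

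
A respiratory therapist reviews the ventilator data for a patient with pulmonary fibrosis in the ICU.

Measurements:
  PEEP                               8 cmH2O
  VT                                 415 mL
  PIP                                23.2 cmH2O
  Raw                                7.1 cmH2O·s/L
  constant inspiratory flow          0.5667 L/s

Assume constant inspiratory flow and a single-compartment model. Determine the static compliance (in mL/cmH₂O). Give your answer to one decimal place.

Equation of motion (constant flow): PIP = Vt/C + R·V̇ + PEEP.
Vt/C = PIP − R·V̇ − PEEP = 23.2 − 7.1×0.5667 − 8 = 23.2 − 4.024 − 8 = 11.176 cmH2O.
C = Vt / 11.176 = 415 / 11.176 = 37.133 mL/cmH2O.

37.1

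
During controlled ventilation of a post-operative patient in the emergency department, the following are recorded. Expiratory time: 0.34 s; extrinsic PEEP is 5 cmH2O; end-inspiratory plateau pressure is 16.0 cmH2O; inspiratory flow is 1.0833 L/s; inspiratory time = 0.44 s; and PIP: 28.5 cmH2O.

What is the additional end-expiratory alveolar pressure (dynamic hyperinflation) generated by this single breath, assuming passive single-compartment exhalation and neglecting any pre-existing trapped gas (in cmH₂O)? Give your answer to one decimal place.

Vt = flow × Ti = 1.0833 L/s × 0.44 s × 1000 mL/L = 476.65 mL.
R = (PIP − Pplat)/V̇ = (28.5 − 16.0) / 1.0833 = 12.5/1.0833 = 11.539 cmH2O·s/L.
C = Vt/(Pplat − PEEP) = 476.65 / (16.0 − 5) = 476.65/11.0 = 43.332 mL/cmH2O.
τ = R × C = 11.539 × 0.04333 L/cmH2O = 0.5 s.
Fraction remaining = e^(−Te/τ) = e^(−0.34/0.5) = 0.5066; trapped volume = 476.65 × 0.5066 = 241.47 mL.
Additional alveolar pressure from trapping ≈ V_trapped / C = 241.47 / 43.332 = 5.573 cmH2O.

5.6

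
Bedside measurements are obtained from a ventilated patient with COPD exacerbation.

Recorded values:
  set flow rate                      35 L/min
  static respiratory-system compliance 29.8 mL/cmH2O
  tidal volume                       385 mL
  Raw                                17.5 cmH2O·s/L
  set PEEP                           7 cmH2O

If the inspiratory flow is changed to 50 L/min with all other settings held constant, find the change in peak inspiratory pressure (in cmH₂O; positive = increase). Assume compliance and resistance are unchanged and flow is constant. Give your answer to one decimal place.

Flow: 35 L/min ÷ 60 = 0.5833 L/s.
New flow: 50 L/min ÷ 60 = 0.8333 L/s.
PIP = Vt/C + R·V̇ + PEEP (constant-flow equation of motion).
Only the resistive term changes: ΔPIP = R × ΔV̇ = 17.5 × (0.8333 − 0.5833) = 17.5 × 0.25 = 4.375 cmH2O.

4.4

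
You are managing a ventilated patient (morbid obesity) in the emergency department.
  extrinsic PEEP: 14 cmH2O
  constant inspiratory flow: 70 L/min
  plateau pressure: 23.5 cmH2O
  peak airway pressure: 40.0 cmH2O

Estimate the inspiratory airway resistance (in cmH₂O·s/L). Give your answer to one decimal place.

14.1

Flow: 70 L/min ÷ 60 = 1.1667 L/s.
Raw = (PIP − Pplat) / flow = (40.0 − 23.5) / 1.1667 = 16.5 / 1.1667 = 14.142 cmH2O·s/L.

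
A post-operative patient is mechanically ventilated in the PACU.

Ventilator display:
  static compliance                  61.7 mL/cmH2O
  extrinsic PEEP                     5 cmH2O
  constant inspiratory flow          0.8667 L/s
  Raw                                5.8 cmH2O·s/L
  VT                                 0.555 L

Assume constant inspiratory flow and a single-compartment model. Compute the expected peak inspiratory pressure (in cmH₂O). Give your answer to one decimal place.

19.0

Equation of motion (constant flow): PIP = Vt/C + R·V̇ + PEEP.
PIP = 555/61.7 + 5.8×0.8667 + 5 = 8.995 + 5.027 + 5 = 19.022 cmH2O.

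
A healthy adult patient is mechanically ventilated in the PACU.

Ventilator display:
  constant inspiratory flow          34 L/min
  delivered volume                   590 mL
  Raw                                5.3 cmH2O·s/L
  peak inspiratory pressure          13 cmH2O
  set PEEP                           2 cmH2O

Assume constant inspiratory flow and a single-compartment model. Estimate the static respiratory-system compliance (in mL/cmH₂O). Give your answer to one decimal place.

73.8

Flow: 34 L/min ÷ 60 = 0.5667 L/s.
Equation of motion (constant flow): PIP = Vt/C + R·V̇ + PEEP.
Vt/C = PIP − R·V̇ − PEEP = 13 − 5.3×0.5667 − 2 = 13 − 3.004 − 2 = 7.996 cmH2O.
C = Vt / 7.996 = 590 / 7.996 = 73.787 mL/cmH2O.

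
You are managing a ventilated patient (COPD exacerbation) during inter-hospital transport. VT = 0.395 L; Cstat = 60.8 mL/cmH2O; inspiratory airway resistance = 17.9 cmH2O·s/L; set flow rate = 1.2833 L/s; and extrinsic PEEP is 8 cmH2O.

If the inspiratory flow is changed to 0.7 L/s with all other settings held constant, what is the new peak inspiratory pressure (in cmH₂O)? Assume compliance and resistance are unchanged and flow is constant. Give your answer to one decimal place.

PIP = Vt/C + R·V̇ + PEEP (constant-flow equation of motion).
Only the resistive term changes: ΔPIP = R × ΔV̇ = 17.9 × (0.7 − 1.2833) = 17.9 × -0.5833 = -10.441 cmH2O.
Original PIP = 395/60.8 + 17.9×1.2833 + 8 = 37.468 cmH2O; new PIP = 37.468 + (-10.441) = 27.027 cmH2O.

27.0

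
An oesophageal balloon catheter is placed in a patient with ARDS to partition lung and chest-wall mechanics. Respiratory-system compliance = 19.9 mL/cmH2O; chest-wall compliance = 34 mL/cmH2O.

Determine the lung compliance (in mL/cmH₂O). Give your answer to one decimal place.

1/CL = 1/Crs − 1/Ccw.
1/CL = 1/19.9 − 1/34 = 0.02084.
CL = 47.985 mL/cmH2O.

48.0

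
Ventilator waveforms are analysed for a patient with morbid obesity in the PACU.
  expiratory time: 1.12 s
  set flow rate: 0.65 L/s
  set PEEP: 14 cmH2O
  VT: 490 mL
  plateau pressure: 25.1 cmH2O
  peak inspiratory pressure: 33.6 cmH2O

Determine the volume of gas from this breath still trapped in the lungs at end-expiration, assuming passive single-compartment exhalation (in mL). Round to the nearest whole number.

70

R = (PIP − Pplat)/V̇ = (33.6 − 25.1) / 0.65 = 8.5/0.65 = 13.077 cmH2O·s/L.
C = Vt/(Pplat − PEEP) = 490.0 / (25.1 − 14) = 490.0/11.1 = 44.144 mL/cmH2O.
τ = R × C = 13.077 × 0.04414 L/cmH2O = 0.5772 s.
Fraction remaining = e^(−Te/τ) = e^(−1.12/0.5772) = 0.1436.
Trapped volume = 490.0 × 0.1436 = 70.364 mL.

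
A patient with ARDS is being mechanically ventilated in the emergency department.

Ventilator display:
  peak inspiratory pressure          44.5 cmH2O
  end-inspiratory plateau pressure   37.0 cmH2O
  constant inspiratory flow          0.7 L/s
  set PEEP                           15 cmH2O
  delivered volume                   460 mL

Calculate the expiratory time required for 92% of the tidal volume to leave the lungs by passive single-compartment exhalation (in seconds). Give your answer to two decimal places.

0.57

R = (PIP − Pplat)/V̇ = (44.5 − 37.0) / 0.7 = 7.5/0.7 = 10.714 cmH2O·s/L.
C = Vt/(Pplat − PEEP) = 460.0 / (37.0 − 15) = 460.0/22.0 = 20.909 mL/cmH2O.
τ = R × C = 10.714 × 0.02091 L/cmH2O = 0.224 s.
t = −τ·ln(1 − 0.92) = −0.224·ln(0.08) = 0.5658 s.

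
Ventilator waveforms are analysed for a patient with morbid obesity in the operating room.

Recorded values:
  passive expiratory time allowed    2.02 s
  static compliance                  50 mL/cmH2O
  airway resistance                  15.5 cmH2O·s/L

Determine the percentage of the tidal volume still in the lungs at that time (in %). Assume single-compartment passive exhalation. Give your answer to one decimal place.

τ = R × C = 15.5 × 50 mL/cmH2O = 15.5 × 0.050 L/cmH2O = 0.775 s.
Passive exhalation: V(t)/V₀ = e^(−t/τ) = e^(−2.02/0.775) = 0.0738.
Fraction remaining = 0.0738 → 7.38%.

7.4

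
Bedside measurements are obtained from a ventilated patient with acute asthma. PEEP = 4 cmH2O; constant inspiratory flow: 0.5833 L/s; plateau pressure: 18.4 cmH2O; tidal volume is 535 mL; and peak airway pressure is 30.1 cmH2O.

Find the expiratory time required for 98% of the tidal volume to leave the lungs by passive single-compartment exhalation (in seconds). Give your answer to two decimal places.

R = (PIP − Pplat)/V̇ = (30.1 − 18.4) / 0.5833 = 11.7/0.5833 = 20.058 cmH2O·s/L.
C = Vt/(Pplat − PEEP) = 535.0 / (18.4 − 4) = 535.0/14.4 = 37.153 mL/cmH2O.
τ = R × C = 20.058 × 0.03715 L/cmH2O = 0.7452 s.
t = −τ·ln(1 − 0.98) = −0.7452·ln(0.02) = 2.915 s.

2.92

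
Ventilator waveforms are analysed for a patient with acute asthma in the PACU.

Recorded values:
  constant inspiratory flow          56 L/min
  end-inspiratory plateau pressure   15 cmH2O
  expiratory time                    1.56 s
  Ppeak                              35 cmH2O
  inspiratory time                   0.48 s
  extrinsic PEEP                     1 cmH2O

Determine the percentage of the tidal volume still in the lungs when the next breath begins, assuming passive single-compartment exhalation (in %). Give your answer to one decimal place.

Flow: 56 L/min ÷ 60 = 0.9333 L/s.
Vt = flow × Ti = 0.9333 L/s × 0.48 s × 1000 mL/L = 447.98 mL.
R = (PIP − Pplat)/V̇ = (35 − 15) / 0.9333 = 20.0/0.9333 = 21.429 cmH2O·s/L.
C = Vt/(Pplat − PEEP) = 447.98 / (15 − 1) = 447.98/14.0 = 31.999 mL/cmH2O.
τ = R × C = 21.429 × 0.032 L/cmH2O = 0.6857 s.
Fraction remaining at end-expiration = e^(−Te/τ) = e^(−1.56/0.6857) = 0.1028 → 10.28%.

10.3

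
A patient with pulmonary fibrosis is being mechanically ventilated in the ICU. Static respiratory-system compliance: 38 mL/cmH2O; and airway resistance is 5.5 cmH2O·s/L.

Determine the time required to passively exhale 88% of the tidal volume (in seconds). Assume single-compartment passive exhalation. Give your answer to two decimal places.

0.44

τ = R × C = 5.5 × 38 mL/cmH2O = 5.5 × 0.038 L/cmH2O = 0.209 s.
Exhaled fraction f = 1 − e^(−t/τ) → t = −τ·ln(1 − f) = −0.209·ln(0.12) = 0.4431 s.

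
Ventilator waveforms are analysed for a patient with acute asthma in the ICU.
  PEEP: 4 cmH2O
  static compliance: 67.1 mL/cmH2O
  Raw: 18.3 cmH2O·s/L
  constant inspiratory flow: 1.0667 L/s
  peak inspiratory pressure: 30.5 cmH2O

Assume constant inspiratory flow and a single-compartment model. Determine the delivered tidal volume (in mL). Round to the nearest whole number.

Equation of motion (constant flow): PIP = Vt/C + R·V̇ + PEEP.
Vt/C = PIP − R·V̇ − PEEP = 30.5 − 19.521 − 4 = 6.979 cmH2O.
Vt = C × 6.979 = 67.1 × 6.979 = 468.29 mL.

468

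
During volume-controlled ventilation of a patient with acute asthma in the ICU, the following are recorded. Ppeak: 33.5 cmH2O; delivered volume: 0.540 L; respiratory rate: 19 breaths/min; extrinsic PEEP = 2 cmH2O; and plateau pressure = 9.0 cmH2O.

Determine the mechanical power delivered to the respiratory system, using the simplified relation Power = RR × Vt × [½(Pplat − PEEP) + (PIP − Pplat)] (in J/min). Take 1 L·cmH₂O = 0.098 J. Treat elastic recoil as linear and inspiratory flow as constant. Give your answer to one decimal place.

Per-breath work = Vt × [½(Pplat−PEEP) + (PIP−Pplat)] = 0.540 × [0.5×7.0 + 24.5] = 0.540 × 28.0 = 15.12 L·cmH2O.
Power = 19 × 15.12 = 287.28 L·cmH2O/min.
× 0.098 J/(L·cmH2O) → 28.153 J/min.

28.2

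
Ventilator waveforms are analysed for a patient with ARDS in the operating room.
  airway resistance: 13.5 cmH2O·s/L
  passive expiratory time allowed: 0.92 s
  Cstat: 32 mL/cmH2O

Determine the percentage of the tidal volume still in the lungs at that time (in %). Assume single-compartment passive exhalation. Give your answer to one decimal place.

11.9

τ = R × C = 13.5 × 32 mL/cmH2O = 13.5 × 0.032 L/cmH2O = 0.432 s.
Passive exhalation: V(t)/V₀ = e^(−t/τ) = e^(−0.92/0.432) = 0.1189.
Fraction remaining = 0.1189 → 11.89%.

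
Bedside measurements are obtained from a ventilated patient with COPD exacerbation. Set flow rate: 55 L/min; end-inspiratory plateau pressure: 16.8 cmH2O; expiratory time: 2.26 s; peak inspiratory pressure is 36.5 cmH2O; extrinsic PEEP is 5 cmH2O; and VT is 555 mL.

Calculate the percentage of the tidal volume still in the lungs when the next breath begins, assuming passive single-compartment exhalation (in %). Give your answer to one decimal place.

Flow: 55 L/min ÷ 60 = 0.9167 L/s.
R = (PIP − Pplat)/V̇ = (36.5 − 16.8) / 0.9167 = 19.7/0.9167 = 21.49 cmH2O·s/L.
C = Vt/(Pplat − PEEP) = 555.0 / (16.8 − 5) = 555.0/11.8 = 47.034 mL/cmH2O.
τ = R × C = 21.49 × 0.04703 L/cmH2O = 1.011 s.
Fraction remaining at end-expiration = e^(−Te/τ) = e^(−2.26/1.011) = 0.1069 → 10.69%.

10.7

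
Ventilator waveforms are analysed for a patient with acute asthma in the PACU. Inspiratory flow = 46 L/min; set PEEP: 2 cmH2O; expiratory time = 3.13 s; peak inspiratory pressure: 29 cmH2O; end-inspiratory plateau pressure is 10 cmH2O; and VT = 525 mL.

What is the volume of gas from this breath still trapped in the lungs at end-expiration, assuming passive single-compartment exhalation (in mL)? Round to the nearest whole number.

77

Flow: 46 L/min ÷ 60 = 0.7667 L/s.
R = (PIP − Pplat)/V̇ = (29 − 10) / 0.7667 = 19.0/0.7667 = 24.782 cmH2O·s/L.
C = Vt/(Pplat − PEEP) = 525.0 / (10 − 2) = 525.0/8.0 = 65.625 mL/cmH2O.
τ = R × C = 24.782 × 0.06563 L/cmH2O = 1.626 s.
Fraction remaining = e^(−Te/τ) = e^(−3.13/1.626) = 0.1459.
Trapped volume = 525.0 × 0.1459 = 76.598 mL.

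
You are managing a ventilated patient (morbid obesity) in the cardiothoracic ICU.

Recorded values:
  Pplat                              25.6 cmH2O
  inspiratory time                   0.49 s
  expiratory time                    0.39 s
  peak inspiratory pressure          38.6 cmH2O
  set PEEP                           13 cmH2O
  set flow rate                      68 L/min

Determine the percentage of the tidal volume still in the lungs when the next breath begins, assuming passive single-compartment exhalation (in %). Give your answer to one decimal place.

Flow: 68 L/min ÷ 60 = 1.1333 L/s.
Vt = flow × Ti = 1.1333 L/s × 0.49 s × 1000 mL/L = 555.32 mL.
R = (PIP − Pplat)/V̇ = (38.6 − 25.6) / 1.1333 = 13.0/1.1333 = 11.471 cmH2O·s/L.
C = Vt/(Pplat − PEEP) = 555.32 / (25.6 − 13) = 555.32/12.6 = 44.073 mL/cmH2O.
τ = R × C = 11.471 × 0.04407 L/cmH2O = 0.5055 s.
Fraction remaining at end-expiration = e^(−Te/τ) = e^(−0.39/0.5055) = 0.4623 → 46.23%.

46.2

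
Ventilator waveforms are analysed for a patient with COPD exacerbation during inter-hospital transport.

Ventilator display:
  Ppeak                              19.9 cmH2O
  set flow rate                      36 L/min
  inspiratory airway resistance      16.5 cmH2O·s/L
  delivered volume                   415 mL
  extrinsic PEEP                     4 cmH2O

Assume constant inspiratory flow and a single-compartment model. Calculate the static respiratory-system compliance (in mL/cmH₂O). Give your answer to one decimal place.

Flow: 36 L/min ÷ 60 = 0.6 L/s.
Equation of motion (constant flow): PIP = Vt/C + R·V̇ + PEEP.
Vt/C = PIP − R·V̇ − PEEP = 19.9 − 16.5×0.6 − 4 = 19.9 − 9.9 − 4 = 6.0 cmH2O.
C = Vt / 6.0 = 415 / 6.0 = 69.167 mL/cmH2O.

69.2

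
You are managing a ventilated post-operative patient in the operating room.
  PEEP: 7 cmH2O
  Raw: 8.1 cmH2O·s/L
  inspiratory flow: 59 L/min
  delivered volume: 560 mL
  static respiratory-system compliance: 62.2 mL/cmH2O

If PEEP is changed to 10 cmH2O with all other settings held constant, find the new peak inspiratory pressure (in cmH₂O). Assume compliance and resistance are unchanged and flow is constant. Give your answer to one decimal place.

27.0

Flow: 59 L/min ÷ 60 = 0.9833 L/s.
PIP = Vt/C + R·V̇ + PEEP (constant-flow equation of motion).
Only the baseline term changes: ΔPIP = ΔPEEP = 10 − 7 = 3.0 cmH2O.
Original PIP = 560/62.2 + 8.1×0.9833 + 7 = 23.968 cmH2O; new PIP = 23.968 + (3.0) = 26.968 cmH2O.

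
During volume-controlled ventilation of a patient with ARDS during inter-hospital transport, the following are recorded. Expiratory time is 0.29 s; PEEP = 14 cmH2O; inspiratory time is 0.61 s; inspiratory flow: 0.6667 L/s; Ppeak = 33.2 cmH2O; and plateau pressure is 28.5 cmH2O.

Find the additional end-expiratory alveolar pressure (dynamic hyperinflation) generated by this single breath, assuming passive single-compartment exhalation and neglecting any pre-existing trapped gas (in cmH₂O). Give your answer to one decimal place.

Vt = flow × Ti = 0.6667 L/s × 0.61 s × 1000 mL/L = 406.69 mL.
R = (PIP − Pplat)/V̇ = (33.2 − 28.5) / 0.6667 = 4.7/0.6667 = 7.05 cmH2O·s/L.
C = Vt/(Pplat − PEEP) = 406.69 / (28.5 − 14) = 406.69/14.5 = 28.048 mL/cmH2O.
τ = R × C = 7.05 × 0.02805 L/cmH2O = 0.1978 s.
Fraction remaining = e^(−Te/τ) = e^(−0.29/0.1978) = 0.2308; trapped volume = 406.69 × 0.2308 = 93.864 mL.
Additional alveolar pressure from trapping ≈ V_trapped / C = 93.864 / 28.048 = 3.347 cmH2O.

3.3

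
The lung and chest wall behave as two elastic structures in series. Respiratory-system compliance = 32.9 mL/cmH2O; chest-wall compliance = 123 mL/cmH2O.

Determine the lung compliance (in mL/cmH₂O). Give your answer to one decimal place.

44.9

1/CL = 1/Crs − 1/Ccw.
1/CL = 1/32.9 − 1/123 = 0.02227.
CL = 44.903 mL/cmH2O.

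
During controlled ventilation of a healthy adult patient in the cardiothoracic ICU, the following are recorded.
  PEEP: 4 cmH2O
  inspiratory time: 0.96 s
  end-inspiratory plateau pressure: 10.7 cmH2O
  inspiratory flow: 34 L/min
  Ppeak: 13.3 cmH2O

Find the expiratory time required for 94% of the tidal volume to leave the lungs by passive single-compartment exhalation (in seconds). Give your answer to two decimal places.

Flow: 34 L/min ÷ 60 = 0.5667 L/s.
Vt = flow × Ti = 0.5667 L/s × 0.96 s × 1000 mL/L = 544.03 mL.
R = (PIP − Pplat)/V̇ = (13.3 − 10.7) / 0.5667 = 2.6/0.5667 = 4.588 cmH2O·s/L.
C = Vt/(Pplat − PEEP) = 544.03 / (10.7 − 4) = 544.03/6.7 = 81.199 mL/cmH2O.
τ = R × C = 4.588 × 0.0812 L/cmH2O = 0.3725 s.
t = −τ·ln(1 − 0.94) = −0.3725·ln(0.06) = 1.048 s.

1.05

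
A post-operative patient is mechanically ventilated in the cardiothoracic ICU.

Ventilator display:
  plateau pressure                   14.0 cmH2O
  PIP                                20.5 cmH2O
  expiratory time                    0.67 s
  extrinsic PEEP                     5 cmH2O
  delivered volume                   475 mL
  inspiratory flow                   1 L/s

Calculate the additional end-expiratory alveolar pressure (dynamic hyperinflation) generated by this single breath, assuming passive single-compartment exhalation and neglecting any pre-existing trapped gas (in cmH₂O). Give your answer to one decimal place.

1.3

R = (PIP − Pplat)/V̇ = (20.5 − 14.0) / 1 = 6.5/1 = 6.5 cmH2O·s/L.
C = Vt/(Pplat − PEEP) = 475.0 / (14.0 − 5) = 475.0/9.0 = 52.778 mL/cmH2O.
τ = R × C = 6.5 × 0.05278 L/cmH2O = 0.3431 s.
Fraction remaining = e^(−Te/τ) = e^(−0.67/0.3431) = 0.1419; trapped volume = 475.0 × 0.1419 = 67.403 mL.
Additional alveolar pressure from trapping ≈ V_trapped / C = 67.403 / 52.778 = 1.277 cmH2O.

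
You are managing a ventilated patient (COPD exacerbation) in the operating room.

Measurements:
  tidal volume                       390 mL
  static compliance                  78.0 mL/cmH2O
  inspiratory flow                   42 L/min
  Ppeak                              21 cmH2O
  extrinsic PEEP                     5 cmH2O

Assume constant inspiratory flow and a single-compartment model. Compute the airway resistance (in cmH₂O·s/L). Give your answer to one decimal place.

Flow: 42 L/min ÷ 60 = 0.7 L/s.
Equation of motion (constant flow): PIP = Vt/C + R·V̇ + PEEP.
R·V̇ = PIP − Vt/C − PEEP = 21 − 390/78.0 − 5 = 21 − 5.0 − 5 = 11.0 cmH2O.
R = 11.0 / 0.7 = 15.714 cmH2O·s/L.

15.7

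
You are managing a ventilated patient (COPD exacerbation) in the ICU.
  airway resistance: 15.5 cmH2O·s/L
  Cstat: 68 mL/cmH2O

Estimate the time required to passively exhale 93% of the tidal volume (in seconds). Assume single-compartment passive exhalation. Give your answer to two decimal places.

τ = R × C = 15.5 × 68 mL/cmH2O = 15.5 × 0.068 L/cmH2O = 1.054 s.
Exhaled fraction f = 1 − e^(−t/τ) → t = −τ·ln(1 − f) = −1.054·ln(0.07) = 2.803 s.

2.80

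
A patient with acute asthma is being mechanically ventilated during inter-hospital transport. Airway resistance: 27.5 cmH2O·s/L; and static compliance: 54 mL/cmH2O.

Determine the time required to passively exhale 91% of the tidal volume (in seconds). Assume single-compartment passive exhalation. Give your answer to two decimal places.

3.58

τ = R × C = 27.5 × 54 mL/cmH2O = 27.5 × 0.054 L/cmH2O = 1.485 s.
Exhaled fraction f = 1 − e^(−t/τ) → t = −τ·ln(1 − f) = −1.485·ln(0.09) = 3.576 s.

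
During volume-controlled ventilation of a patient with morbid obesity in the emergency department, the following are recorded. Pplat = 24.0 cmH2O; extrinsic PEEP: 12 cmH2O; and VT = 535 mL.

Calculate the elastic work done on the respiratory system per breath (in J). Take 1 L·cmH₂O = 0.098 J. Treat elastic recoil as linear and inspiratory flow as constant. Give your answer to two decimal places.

Elastic work ≈ ½ × (Pplat − PEEP) × Vt = 0.5 × (24.0 − 12) × 0.535 L = 0.5 × 12.0 × 0.535 = 3.21 L·cmH2O.
× 0.098 J/(L·cmH2O) → 0.3146 J.

0.31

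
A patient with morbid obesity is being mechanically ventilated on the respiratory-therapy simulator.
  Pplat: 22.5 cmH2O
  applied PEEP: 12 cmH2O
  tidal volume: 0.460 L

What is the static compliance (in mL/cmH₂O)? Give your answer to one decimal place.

Cstat = Vt / (Pplat − PEEP) = 460 / (22.5 − 12) = 460 / 10.5 = 43.81 mL/cmH2O.

43.8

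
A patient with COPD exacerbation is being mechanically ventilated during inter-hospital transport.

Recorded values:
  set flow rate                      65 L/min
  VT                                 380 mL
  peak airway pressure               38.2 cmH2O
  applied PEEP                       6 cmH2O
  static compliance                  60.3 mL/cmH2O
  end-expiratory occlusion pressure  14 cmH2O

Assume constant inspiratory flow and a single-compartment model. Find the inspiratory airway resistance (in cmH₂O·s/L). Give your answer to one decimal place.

16.5

Flow: 65 L/min ÷ 60 = 1.0833 L/s.
Total PEEP = 14 cmH2O (set 6 + intrinsic 8); this is the baseline alveolar pressure.
Equation of motion (constant flow): PIP = Vt/C + R·V̇ + PEEP.
R·V̇ = PIP − Vt/C − PEEP = 38.2 − 380/60.3 − 14 = 38.2 − 6.302 − 14 = 17.898 cmH2O.
R = 17.898 / 1.0833 = 16.522 cmH2O·s/L.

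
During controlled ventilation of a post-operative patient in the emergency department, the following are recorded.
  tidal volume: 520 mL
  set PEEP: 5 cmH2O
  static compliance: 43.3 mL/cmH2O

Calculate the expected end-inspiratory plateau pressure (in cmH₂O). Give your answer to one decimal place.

Pplat = PEEP + Vt / Cstat = 5 + 520 / 43.3 = 5 + 12.009 = 17.009 cmH2O.

17.0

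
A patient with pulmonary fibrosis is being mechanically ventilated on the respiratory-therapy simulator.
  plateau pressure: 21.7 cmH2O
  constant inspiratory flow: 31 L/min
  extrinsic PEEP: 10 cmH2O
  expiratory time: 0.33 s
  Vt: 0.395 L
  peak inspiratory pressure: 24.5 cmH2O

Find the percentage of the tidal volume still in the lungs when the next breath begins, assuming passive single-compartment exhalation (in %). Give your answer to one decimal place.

16.5

Flow: 31 L/min ÷ 60 = 0.5167 L/s.
R = (PIP − Pplat)/V̇ = (24.5 − 21.7) / 0.5167 = 2.8/0.5167 = 5.419 cmH2O·s/L.
C = Vt/(Pplat − PEEP) = 395.0 / (21.7 − 10) = 395.0/11.7 = 33.761 mL/cmH2O.
τ = R × C = 5.419 × 0.03376 L/cmH2O = 0.1829 s.
Fraction remaining at end-expiration = e^(−Te/τ) = e^(−0.33/0.1829) = 0.1646 → 16.46%.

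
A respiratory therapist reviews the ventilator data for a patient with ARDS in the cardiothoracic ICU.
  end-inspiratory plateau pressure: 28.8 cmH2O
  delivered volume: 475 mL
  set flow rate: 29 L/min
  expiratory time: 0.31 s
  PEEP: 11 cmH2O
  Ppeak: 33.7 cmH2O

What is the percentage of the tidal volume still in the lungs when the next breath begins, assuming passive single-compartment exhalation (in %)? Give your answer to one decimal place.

31.8

Flow: 29 L/min ÷ 60 = 0.4833 L/s.
R = (PIP − Pplat)/V̇ = (33.7 − 28.8) / 0.4833 = 4.9/0.4833 = 10.139 cmH2O·s/L.
C = Vt/(Pplat − PEEP) = 475.0 / (28.8 − 11) = 475.0/17.8 = 26.685 mL/cmH2O.
τ = R × C = 10.139 × 0.02669 L/cmH2O = 0.2706 s.
Fraction remaining at end-expiration = e^(−Te/τ) = e^(−0.31/0.2706) = 0.318 → 31.8%.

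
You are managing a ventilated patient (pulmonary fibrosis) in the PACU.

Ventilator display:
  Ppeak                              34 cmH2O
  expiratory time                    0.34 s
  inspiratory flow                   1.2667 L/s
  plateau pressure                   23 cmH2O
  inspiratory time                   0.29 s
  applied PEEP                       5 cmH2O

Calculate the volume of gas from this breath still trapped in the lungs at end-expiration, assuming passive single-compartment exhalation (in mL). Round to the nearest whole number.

Vt = flow × Ti = 1.2667 L/s × 0.29 s × 1000 mL/L = 367.34 mL.
R = (PIP − Pplat)/V̇ = (34 − 23) / 1.2667 = 11.0/1.2667 = 8.684 cmH2O·s/L.
C = Vt/(Pplat − PEEP) = 367.34 / (23 − 5) = 367.34/18.0 = 20.408 mL/cmH2O.
τ = R × C = 8.684 × 0.02041 L/cmH2O = 0.1772 s.
Fraction remaining = e^(−Te/τ) = e^(−0.34/0.1772) = 0.1468.
Trapped volume = 367.34 × 0.1468 = 53.926 mL.

54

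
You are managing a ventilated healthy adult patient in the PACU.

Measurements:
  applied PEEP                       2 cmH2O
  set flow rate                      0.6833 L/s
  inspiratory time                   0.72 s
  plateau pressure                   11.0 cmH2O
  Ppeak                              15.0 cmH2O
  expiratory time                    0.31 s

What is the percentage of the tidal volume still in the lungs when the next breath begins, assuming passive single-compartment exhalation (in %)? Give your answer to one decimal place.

38.0

Vt = flow × Ti = 0.6833 L/s × 0.72 s × 1000 mL/L = 491.98 mL.
R = (PIP − Pplat)/V̇ = (15.0 − 11.0) / 0.6833 = 4.0/0.6833 = 5.854 cmH2O·s/L.
C = Vt/(Pplat − PEEP) = 491.98 / (11.0 − 2) = 491.98/9.0 = 54.664 mL/cmH2O.
τ = R × C = 5.854 × 0.05466 L/cmH2O = 0.32 s.
Fraction remaining at end-expiration = e^(−Te/τ) = e^(−0.31/0.32) = 0.3796 → 37.96%.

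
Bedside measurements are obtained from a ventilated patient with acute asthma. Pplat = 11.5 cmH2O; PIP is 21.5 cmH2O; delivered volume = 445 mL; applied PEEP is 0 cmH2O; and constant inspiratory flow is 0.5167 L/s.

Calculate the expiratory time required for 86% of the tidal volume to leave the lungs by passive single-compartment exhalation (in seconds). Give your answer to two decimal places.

R = (PIP − Pplat)/V̇ = (21.5 − 11.5) / 0.5167 = 10.0/0.5167 = 19.354 cmH2O·s/L.
C = Vt/(Pplat − PEEP) = 445.0 / (11.5 − 0) = 445.0/11.5 = 38.696 mL/cmH2O.
τ = R × C = 19.354 × 0.0387 L/cmH2O = 0.749 s.
t = −τ·ln(1 − 0.86) = −0.749·ln(0.14) = 1.473 s.

1.47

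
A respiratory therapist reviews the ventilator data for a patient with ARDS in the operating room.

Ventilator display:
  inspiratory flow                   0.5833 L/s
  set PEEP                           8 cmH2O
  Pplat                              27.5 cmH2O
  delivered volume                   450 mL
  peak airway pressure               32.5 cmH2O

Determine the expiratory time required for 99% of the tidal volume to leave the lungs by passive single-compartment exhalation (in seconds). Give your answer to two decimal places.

0.91

R = (PIP − Pplat)/V̇ = (32.5 − 27.5) / 0.5833 = 5.0/0.5833 = 8.572 cmH2O·s/L.
C = Vt/(Pplat − PEEP) = 450.0 / (27.5 − 8) = 450.0/19.5 = 23.077 mL/cmH2O.
τ = R × C = 8.572 × 0.02308 L/cmH2O = 0.1978 s.
t = −τ·ln(1 − 0.99) = −0.1978·ln(0.01) = 0.9109 s.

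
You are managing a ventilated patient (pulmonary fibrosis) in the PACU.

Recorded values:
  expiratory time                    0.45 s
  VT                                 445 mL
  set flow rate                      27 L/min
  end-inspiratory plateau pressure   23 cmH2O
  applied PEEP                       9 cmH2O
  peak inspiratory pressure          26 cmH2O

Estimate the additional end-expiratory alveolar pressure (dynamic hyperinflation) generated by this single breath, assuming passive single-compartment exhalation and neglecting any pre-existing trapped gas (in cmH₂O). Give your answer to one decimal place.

Flow: 27 L/min ÷ 60 = 0.45 L/s.
R = (PIP − Pplat)/V̇ = (26 − 23) / 0.45 = 3.0/0.45 = 6.667 cmH2O·s/L.
C = Vt/(Pplat − PEEP) = 445.0 / (23 − 9) = 445.0/14.0 = 31.786 mL/cmH2O.
τ = R × C = 6.667 × 0.03179 L/cmH2O = 0.2119 s.
Fraction remaining = e^(−Te/τ) = e^(−0.45/0.2119) = 0.1196; trapped volume = 445.0 × 0.1196 = 53.222 mL.
Additional alveolar pressure from trapping ≈ V_trapped / C = 53.222 / 31.786 = 1.674 cmH2O.

1.7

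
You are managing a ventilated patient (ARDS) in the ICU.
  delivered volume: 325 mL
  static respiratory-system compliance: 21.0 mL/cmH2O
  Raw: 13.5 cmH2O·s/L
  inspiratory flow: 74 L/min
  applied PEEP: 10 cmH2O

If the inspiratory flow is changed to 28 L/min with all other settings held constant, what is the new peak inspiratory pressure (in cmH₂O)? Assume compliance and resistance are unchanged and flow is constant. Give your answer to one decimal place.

31.8

Flow: 74 L/min ÷ 60 = 1.2333 L/s.
New flow: 28 L/min ÷ 60 = 0.4667 L/s.
PIP = Vt/C + R·V̇ + PEEP (constant-flow equation of motion).
Only the resistive term changes: ΔPIP = R × ΔV̇ = 13.5 × (0.4667 − 1.2333) = 13.5 × -0.7666 = -10.349 cmH2O.
Original PIP = 325/21.0 + 13.5×1.2333 + 10 = 42.126 cmH2O; new PIP = 42.126 + (-10.349) = 31.777 cmH2O.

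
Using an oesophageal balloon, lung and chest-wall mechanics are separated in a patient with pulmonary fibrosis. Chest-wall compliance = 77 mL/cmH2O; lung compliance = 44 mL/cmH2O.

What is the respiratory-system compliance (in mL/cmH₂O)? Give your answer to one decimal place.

28.0

Lung and chest wall are elastances in series: 1/Crs = 1/CL + 1/Ccw.
1/Crs = 1/44 + 1/77 = 0.03571.
Crs = 28.003 mL/cmH2O.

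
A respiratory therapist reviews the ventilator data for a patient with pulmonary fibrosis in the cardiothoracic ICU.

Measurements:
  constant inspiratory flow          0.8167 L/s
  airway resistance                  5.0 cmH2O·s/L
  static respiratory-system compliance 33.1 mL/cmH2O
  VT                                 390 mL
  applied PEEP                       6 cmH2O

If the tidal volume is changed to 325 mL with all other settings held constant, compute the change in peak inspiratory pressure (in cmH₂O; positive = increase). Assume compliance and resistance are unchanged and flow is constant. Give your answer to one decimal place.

PIP = Vt/C + R·V̇ + PEEP (constant-flow equation of motion).
Only the elastic term changes: ΔPIP = ΔVt / C = (325 − 390) / 33.1 = -1.964 cmH2O.

-2.0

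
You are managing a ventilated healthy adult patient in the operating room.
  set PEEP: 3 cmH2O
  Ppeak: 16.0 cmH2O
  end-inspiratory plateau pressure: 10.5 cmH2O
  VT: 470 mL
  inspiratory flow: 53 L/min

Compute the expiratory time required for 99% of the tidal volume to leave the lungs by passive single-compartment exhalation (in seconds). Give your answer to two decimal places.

1.80

Flow: 53 L/min ÷ 60 = 0.8833 L/s.
R = (PIP − Pplat)/V̇ = (16.0 − 10.5) / 0.8833 = 5.5/0.8833 = 6.227 cmH2O·s/L.
C = Vt/(Pplat − PEEP) = 470.0 / (10.5 − 3) = 470.0/7.5 = 62.667 mL/cmH2O.
τ = R × C = 6.227 × 0.06267 L/cmH2O = 0.3902 s.
t = −τ·ln(1 − 0.99) = −0.3902·ln(0.01) = 1.797 s.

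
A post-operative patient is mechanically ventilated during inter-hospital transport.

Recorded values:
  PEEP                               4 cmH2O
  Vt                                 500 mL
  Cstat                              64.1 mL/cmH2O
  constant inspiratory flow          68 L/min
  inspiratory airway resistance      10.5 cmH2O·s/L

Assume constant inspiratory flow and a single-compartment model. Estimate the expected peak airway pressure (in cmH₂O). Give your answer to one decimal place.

23.7

Flow: 68 L/min ÷ 60 = 1.1333 L/s.
Equation of motion (constant flow): PIP = Vt/C + R·V̇ + PEEP.
PIP = 500/64.1 + 10.5×1.1333 + 4 = 7.8 + 11.9 + 4 = 23.7 cmH2O.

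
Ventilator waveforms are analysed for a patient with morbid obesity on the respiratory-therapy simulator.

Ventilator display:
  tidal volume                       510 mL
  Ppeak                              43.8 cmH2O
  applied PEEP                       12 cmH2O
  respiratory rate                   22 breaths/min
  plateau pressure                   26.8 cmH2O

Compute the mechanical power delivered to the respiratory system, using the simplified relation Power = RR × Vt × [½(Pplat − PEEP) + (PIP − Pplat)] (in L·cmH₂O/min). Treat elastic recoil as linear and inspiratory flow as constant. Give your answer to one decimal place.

273.8

Per-breath work = Vt × [½(Pplat−PEEP) + (PIP−Pplat)] = 0.510 × [0.5×14.8 + 17.0] = 0.510 × 24.4 = 12.444 L·cmH2O.
Power = 22 × 12.444 = 273.77 L·cmH2O/min.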